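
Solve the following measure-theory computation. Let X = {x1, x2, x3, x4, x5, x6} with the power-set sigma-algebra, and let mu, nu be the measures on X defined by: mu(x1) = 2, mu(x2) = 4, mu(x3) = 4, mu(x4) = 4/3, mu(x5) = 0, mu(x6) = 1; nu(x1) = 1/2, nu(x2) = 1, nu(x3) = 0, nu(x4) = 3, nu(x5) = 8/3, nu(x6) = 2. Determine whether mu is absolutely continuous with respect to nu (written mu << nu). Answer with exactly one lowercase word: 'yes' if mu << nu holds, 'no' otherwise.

mu << nu means: every nu-null measurable set is also mu-null; equivalently, for every atom x, if nu({x}) = 0 then mu({x}) = 0.
Checking each atom:
  x1: nu = 1/2 > 0 -> no constraint.
  x2: nu = 1 > 0 -> no constraint.
  x3: nu = 0, mu = 4 > 0 -> violates mu << nu.
  x4: nu = 3 > 0 -> no constraint.
  x5: nu = 8/3 > 0 -> no constraint.
  x6: nu = 2 > 0 -> no constraint.
The atom(s) x3 violate the condition (nu = 0 but mu > 0). Therefore mu is NOT absolutely continuous w.r.t. nu.

no


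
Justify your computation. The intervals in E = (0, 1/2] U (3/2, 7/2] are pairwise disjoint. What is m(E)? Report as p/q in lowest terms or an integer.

For pairwise disjoint intervals, m(union_i I_i) = sum_i m(I_i),
and m is invariant under swapping open/closed endpoints (single points have measure 0).
So m(E) = sum_i (b_i - a_i).
  I_1 has length 1/2 - 0 = 1/2.
  I_2 has length 7/2 - 3/2 = 2.
Summing:
  m(E) = 1/2 + 2 = 5/2.

5/2


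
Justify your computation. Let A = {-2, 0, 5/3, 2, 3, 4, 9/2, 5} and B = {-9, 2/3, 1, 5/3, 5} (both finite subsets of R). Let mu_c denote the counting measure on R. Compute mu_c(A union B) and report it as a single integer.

Counting measure on a finite set equals cardinality. By inclusion-exclusion, |A union B| = |A| + |B| - |A cap B|.
|A| = 8, |B| = 5, |A cap B| = 2.
So mu_c(A union B) = 8 + 5 - 2 = 11.

11


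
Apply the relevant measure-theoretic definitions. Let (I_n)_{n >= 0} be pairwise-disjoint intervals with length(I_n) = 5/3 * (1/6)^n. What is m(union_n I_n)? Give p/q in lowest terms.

By countable additivity of the Lebesgue measure on pairwise disjoint measurable sets,
  m(union_{n >= 0} I_n) = sum_{n >= 0} m(I_n) = sum_{n >= 0} a * r^n,
  with a = 5/3 and r = 1/6.
Since 0 < r = 1/6 < 1, the geometric series converges:
  sum_{n >= 0} a * r^n = a / (1 - r).
  = 5/3 / (1 - 1/6)
  = 5/3 / (5/6)
  = 2.

2


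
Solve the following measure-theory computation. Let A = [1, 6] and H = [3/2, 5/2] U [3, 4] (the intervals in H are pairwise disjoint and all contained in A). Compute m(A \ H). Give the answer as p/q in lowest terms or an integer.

The ambient interval has length m(A) = 6 - 1 = 5.
Since the holes are disjoint and sit inside A, by finite additivity
  m(H) = sum_i (b_i - a_i), and m(A \ H) = m(A) - m(H).
Computing the hole measures:
  m(H_1) = 5/2 - 3/2 = 1.
  m(H_2) = 4 - 3 = 1.
Summed: m(H) = 1 + 1 = 2.
So m(A \ H) = 5 - 2 = 3.

3


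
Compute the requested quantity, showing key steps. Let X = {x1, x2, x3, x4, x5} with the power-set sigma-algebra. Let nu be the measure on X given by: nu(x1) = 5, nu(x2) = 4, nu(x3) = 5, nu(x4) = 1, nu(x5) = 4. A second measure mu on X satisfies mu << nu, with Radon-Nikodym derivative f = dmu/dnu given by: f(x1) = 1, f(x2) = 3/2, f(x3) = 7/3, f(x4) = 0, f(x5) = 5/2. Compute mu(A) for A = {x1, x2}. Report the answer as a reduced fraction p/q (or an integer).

By the defining property of the Radon-Nikodym derivative, for every measurable set A,
  mu(A) = integral_A f dnu.
Since nu is a discrete measure concentrated on the atoms of X, the integral over A reduces to the sum
  mu(A) = sum_{x in A} f(x) * nu({x}).
Computing each term:
  x1: f(x1) * nu(x1) = 1 * 5 = 5.
  x2: f(x2) * nu(x2) = 3/2 * 4 = 6.
Summing: mu(A) = 5 + 6 = 11.

11


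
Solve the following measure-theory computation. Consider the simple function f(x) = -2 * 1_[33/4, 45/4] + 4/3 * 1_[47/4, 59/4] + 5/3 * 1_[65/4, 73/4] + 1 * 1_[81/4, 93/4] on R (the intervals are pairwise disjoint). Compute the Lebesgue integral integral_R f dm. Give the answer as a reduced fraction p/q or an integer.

For a simple function f = sum_i c_i * 1_{A_i} with disjoint A_i,
  integral f dm = sum_i c_i * m(A_i).
Lengths of the A_i:
  m(A_1) = 45/4 - 33/4 = 3.
  m(A_2) = 59/4 - 47/4 = 3.
  m(A_3) = 73/4 - 65/4 = 2.
  m(A_4) = 93/4 - 81/4 = 3.
Contributions c_i * m(A_i):
  (-2) * (3) = -6.
  (4/3) * (3) = 4.
  (5/3) * (2) = 10/3.
  (1) * (3) = 3.
Total: -6 + 4 + 10/3 + 3 = 13/3.

13/3


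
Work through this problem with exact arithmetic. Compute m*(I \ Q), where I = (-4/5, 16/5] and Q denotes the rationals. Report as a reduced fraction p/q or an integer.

The interval I = (-4/5, 16/5] has m(I) = 16/5 - (-4/5) = 4 (endpoints are measure-zero, so open/closed/half-open agree). Write I = (I cap Q) u (I \ Q). The rationals in I are countable, so m*(I cap Q) = 0 (cover each rational by intervals whose total length is arbitrarily small). By countable subadditivity m*(I) <= m*(I cap Q) + m*(I \ Q), hence m*(I \ Q) >= m(I) = 4. The reverse inequality m*(I \ Q) <= m*(I) = 4 is trivial since (I \ Q) is a subset of I. Therefore m*(I \ Q) = 4.

4


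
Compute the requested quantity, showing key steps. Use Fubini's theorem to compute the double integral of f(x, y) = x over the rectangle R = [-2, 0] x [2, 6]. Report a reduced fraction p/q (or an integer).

f(x, y) is a tensor product of a function of x and a function of y, and both factors are bounded continuous (hence Lebesgue integrable) on the rectangle, so Fubini's theorem applies:
  integral_R f d(m x m) = (integral_a1^b1 x dx) * (integral_a2^b2 1 dy).
Inner integral in x: integral_{-2}^{0} x dx = (0^2 - (-2)^2)/2
  = -2.
Inner integral in y: integral_{2}^{6} 1 dy = (6^1 - 2^1)/1
  = 4.
Product: (-2) * (4) = -8.

-8


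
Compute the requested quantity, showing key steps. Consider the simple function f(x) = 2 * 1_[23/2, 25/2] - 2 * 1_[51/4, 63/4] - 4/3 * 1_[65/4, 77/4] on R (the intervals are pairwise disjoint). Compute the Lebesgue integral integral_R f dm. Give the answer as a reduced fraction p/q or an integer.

For a simple function f = sum_i c_i * 1_{A_i} with disjoint A_i,
  integral f dm = sum_i c_i * m(A_i).
Lengths of the A_i:
  m(A_1) = 25/2 - 23/2 = 1.
  m(A_2) = 63/4 - 51/4 = 3.
  m(A_3) = 77/4 - 65/4 = 3.
Contributions c_i * m(A_i):
  (2) * (1) = 2.
  (-2) * (3) = -6.
  (-4/3) * (3) = -4.
Total: 2 - 6 - 4 = -8.

-8


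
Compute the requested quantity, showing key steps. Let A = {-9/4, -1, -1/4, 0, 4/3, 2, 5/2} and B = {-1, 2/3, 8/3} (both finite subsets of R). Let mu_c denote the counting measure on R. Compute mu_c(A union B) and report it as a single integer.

Counting measure on a finite set equals cardinality. By inclusion-exclusion, |A union B| = |A| + |B| - |A cap B|.
|A| = 7, |B| = 3, |A cap B| = 1.
So mu_c(A union B) = 7 + 3 - 1 = 9.

9


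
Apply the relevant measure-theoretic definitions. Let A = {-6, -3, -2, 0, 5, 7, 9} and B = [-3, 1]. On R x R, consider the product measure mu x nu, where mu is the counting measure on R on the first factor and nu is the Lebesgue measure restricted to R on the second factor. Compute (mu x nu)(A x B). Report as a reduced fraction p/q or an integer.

For a measurable rectangle A x B, the product measure satisfies
  (mu x nu)(A x B) = mu(A) * nu(B).
  mu(A) = 7.
  nu(B) = 4.
  (mu x nu)(A x B) = 7 * 4 = 28.

28


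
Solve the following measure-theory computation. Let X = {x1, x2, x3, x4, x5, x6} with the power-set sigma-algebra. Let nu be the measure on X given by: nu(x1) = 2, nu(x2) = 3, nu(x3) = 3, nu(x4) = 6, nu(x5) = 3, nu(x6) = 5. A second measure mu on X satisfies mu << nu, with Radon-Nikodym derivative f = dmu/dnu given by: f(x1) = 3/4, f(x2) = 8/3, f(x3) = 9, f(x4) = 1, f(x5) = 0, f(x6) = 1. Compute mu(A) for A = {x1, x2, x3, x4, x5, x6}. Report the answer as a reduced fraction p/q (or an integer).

By the defining property of the Radon-Nikodym derivative, for every measurable set A,
  mu(A) = integral_A f dnu.
Since nu is a discrete measure concentrated on the atoms of X, the integral over A reduces to the sum
  mu(A) = sum_{x in A} f(x) * nu({x}).
Computing each term:
  x1: f(x1) * nu(x1) = 3/4 * 2 = 3/2.
  x2: f(x2) * nu(x2) = 8/3 * 3 = 8.
  x3: f(x3) * nu(x3) = 9 * 3 = 27.
  x4: f(x4) * nu(x4) = 1 * 6 = 6.
  x5: f(x5) * nu(x5) = 0 * 3 = 0.
  x6: f(x6) * nu(x6) = 1 * 5 = 5.
Summing: mu(A) = 3/2 + 8 + 27 + 6 + 0 + 5 = 95/2.

95/2


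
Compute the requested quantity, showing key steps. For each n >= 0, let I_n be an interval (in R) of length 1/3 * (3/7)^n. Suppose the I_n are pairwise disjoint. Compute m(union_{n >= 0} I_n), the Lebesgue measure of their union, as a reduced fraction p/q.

By countable additivity of the Lebesgue measure on pairwise disjoint measurable sets,
  m(union_{n >= 0} I_n) = sum_{n >= 0} m(I_n) = sum_{n >= 0} a * r^n,
  with a = 1/3 and r = 3/7.
Since 0 < r = 3/7 < 1, the geometric series converges:
  sum_{n >= 0} a * r^n = a / (1 - r).
  = 1/3 / (1 - 3/7)
  = 1/3 / (4/7)
  = 7/12.

7/12


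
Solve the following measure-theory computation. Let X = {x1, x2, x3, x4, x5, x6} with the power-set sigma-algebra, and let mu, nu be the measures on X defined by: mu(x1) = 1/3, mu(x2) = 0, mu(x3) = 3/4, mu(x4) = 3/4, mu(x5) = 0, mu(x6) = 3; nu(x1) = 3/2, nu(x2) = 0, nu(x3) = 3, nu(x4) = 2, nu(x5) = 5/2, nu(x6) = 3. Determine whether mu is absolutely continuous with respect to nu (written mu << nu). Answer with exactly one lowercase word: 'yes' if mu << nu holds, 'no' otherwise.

mu << nu means: every nu-null measurable set is also mu-null; equivalently, for every atom x, if nu({x}) = 0 then mu({x}) = 0.
Checking each atom:
  x1: nu = 3/2 > 0 -> no constraint.
  x2: nu = 0, mu = 0 -> consistent with mu << nu.
  x3: nu = 3 > 0 -> no constraint.
  x4: nu = 2 > 0 -> no constraint.
  x5: nu = 5/2 > 0 -> no constraint.
  x6: nu = 3 > 0 -> no constraint.
No atom violates the condition. Therefore mu << nu.

yes


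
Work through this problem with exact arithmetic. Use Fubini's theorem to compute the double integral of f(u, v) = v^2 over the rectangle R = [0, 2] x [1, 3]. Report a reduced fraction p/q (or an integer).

f(u, v) is a tensor product of a function of u and a function of v, and both factors are bounded continuous (hence Lebesgue integrable) on the rectangle, so Fubini's theorem applies:
  integral_R f d(m x m) = (integral_a1^b1 1 du) * (integral_a2^b2 v^2 dv).
Inner integral in u: integral_{0}^{2} 1 du = (2^1 - 0^1)/1
  = 2.
Inner integral in v: integral_{1}^{3} v^2 dv = (3^3 - 1^3)/3
  = 26/3.
Product: (2) * (26/3) = 52/3.

52/3


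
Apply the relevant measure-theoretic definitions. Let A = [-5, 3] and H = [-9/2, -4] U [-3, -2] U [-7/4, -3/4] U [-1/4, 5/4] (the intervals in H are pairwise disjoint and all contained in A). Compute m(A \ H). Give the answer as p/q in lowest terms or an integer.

The ambient interval has length m(A) = 3 - (-5) = 8.
Since the holes are disjoint and sit inside A, by finite additivity
  m(H) = sum_i (b_i - a_i), and m(A \ H) = m(A) - m(H).
Computing the hole measures:
  m(H_1) = -4 - (-9/2) = 1/2.
  m(H_2) = -2 - (-3) = 1.
  m(H_3) = -3/4 - (-7/4) = 1.
  m(H_4) = 5/4 - (-1/4) = 3/2.
Summed: m(H) = 1/2 + 1 + 1 + 3/2 = 4.
So m(A \ H) = 8 - 4 = 4.

4


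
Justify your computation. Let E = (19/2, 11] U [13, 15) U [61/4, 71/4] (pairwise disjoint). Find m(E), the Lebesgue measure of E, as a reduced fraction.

For pairwise disjoint intervals, m(union_i I_i) = sum_i m(I_i),
and m is invariant under swapping open/closed endpoints (single points have measure 0).
So m(E) = sum_i (b_i - a_i).
  I_1 has length 11 - 19/2 = 3/2.
  I_2 has length 15 - 13 = 2.
  I_3 has length 71/4 - 61/4 = 5/2.
Summing:
  m(E) = 3/2 + 2 + 5/2 = 6.

6


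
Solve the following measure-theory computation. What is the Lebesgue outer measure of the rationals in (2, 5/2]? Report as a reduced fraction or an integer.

The set Q cap (2, 5/2] is countable (a subset of the countable set Q). Lebesgue outer measure of any countable set is 0: each singleton {q} has m*({q}) = 0, and by countable subadditivity m*(union_k {q_k}) <= sum_k m*({q_k}) = sum_k 0 = 0. The reverse inequality m*(E) >= 0 is automatic. So m*(Q cap (2, 5/2]) = 0.

0


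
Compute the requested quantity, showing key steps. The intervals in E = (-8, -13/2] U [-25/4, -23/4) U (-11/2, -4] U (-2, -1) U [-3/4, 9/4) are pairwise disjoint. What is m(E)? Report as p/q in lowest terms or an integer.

For pairwise disjoint intervals, m(union_i I_i) = sum_i m(I_i),
and m is invariant under swapping open/closed endpoints (single points have measure 0).
So m(E) = sum_i (b_i - a_i).
  I_1 has length -13/2 - (-8) = 3/2.
  I_2 has length -23/4 - (-25/4) = 1/2.
  I_3 has length -4 - (-11/2) = 3/2.
  I_4 has length -1 - (-2) = 1.
  I_5 has length 9/4 - (-3/4) = 3.
Summing:
  m(E) = 3/2 + 1/2 + 3/2 + 1 + 3 = 15/2.

15/2


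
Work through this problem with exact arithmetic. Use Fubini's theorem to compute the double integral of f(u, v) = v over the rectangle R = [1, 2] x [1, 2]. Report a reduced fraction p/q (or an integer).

f(u, v) is a tensor product of a function of u and a function of v, and both factors are bounded continuous (hence Lebesgue integrable) on the rectangle, so Fubini's theorem applies:
  integral_R f d(m x m) = (integral_a1^b1 1 du) * (integral_a2^b2 v dv).
Inner integral in u: integral_{1}^{2} 1 du = (2^1 - 1^1)/1
  = 1.
Inner integral in v: integral_{1}^{2} v dv = (2^2 - 1^2)/2
  = 3/2.
Product: (1) * (3/2) = 3/2.

3/2


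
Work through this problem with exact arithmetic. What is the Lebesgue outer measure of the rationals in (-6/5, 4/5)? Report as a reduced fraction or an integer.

The set Q cap (-6/5, 4/5) is countable (a subset of the countable set Q). Lebesgue outer measure of any countable set is 0: each singleton {q} has m*({q}) = 0, and by countable subadditivity m*(union_k {q_k}) <= sum_k m*({q_k}) = sum_k 0 = 0. The reverse inequality m*(E) >= 0 is automatic. So m*(Q cap (-6/5, 4/5)) = 0.

0


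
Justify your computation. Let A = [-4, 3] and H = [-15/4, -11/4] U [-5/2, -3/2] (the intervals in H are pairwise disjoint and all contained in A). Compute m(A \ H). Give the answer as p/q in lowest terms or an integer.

The ambient interval has length m(A) = 3 - (-4) = 7.
Since the holes are disjoint and sit inside A, by finite additivity
  m(H) = sum_i (b_i - a_i), and m(A \ H) = m(A) - m(H).
Computing the hole measures:
  m(H_1) = -11/4 - (-15/4) = 1.
  m(H_2) = -3/2 - (-5/2) = 1.
Summed: m(H) = 1 + 1 = 2.
So m(A \ H) = 7 - 2 = 5.

5


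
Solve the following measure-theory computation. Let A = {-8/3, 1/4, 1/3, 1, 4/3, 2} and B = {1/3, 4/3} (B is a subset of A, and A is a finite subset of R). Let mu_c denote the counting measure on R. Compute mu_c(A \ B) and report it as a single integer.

Counting measure assigns mu_c(E) = |E| (number of elements) when E is finite. For B subset A, A \ B is the set of elements of A not in B, so |A \ B| = |A| - |B|.
|A| = 6, |B| = 2, so mu_c(A \ B) = 6 - 2 = 4.

4


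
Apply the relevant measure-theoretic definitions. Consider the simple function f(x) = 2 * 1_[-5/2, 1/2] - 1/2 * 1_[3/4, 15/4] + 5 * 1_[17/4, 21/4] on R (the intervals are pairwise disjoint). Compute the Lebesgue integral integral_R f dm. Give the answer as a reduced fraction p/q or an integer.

For a simple function f = sum_i c_i * 1_{A_i} with disjoint A_i,
  integral f dm = sum_i c_i * m(A_i).
Lengths of the A_i:
  m(A_1) = 1/2 - (-5/2) = 3.
  m(A_2) = 15/4 - 3/4 = 3.
  m(A_3) = 21/4 - 17/4 = 1.
Contributions c_i * m(A_i):
  (2) * (3) = 6.
  (-1/2) * (3) = -3/2.
  (5) * (1) = 5.
Total: 6 - 3/2 + 5 = 19/2.

19/2


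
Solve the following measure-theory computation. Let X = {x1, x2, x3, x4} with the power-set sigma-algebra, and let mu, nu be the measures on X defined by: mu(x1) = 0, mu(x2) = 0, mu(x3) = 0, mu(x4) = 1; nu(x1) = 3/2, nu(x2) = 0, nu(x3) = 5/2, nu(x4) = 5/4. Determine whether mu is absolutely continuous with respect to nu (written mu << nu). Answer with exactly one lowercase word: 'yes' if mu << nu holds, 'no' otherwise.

mu << nu means: every nu-null measurable set is also mu-null; equivalently, for every atom x, if nu({x}) = 0 then mu({x}) = 0.
Checking each atom:
  x1: nu = 3/2 > 0 -> no constraint.
  x2: nu = 0, mu = 0 -> consistent with mu << nu.
  x3: nu = 5/2 > 0 -> no constraint.
  x4: nu = 5/4 > 0 -> no constraint.
No atom violates the condition. Therefore mu << nu.

yes


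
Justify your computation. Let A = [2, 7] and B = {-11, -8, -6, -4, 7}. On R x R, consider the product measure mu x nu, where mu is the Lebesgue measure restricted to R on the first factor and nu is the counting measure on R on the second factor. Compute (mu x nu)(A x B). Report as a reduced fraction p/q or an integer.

For a measurable rectangle A x B, the product measure satisfies
  (mu x nu)(A x B) = mu(A) * nu(B).
  mu(A) = 5.
  nu(B) = 5.
  (mu x nu)(A x B) = 5 * 5 = 25.

25


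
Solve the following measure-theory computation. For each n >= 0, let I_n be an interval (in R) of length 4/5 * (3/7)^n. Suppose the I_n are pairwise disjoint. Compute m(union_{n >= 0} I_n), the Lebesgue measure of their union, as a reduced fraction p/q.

By countable additivity of the Lebesgue measure on pairwise disjoint measurable sets,
  m(union_{n >= 0} I_n) = sum_{n >= 0} m(I_n) = sum_{n >= 0} a * r^n,
  with a = 4/5 and r = 3/7.
Since 0 < r = 3/7 < 1, the geometric series converges:
  sum_{n >= 0} a * r^n = a / (1 - r).
  = 4/5 / (1 - 3/7)
  = 4/5 / (4/7)
  = 7/5.

7/5


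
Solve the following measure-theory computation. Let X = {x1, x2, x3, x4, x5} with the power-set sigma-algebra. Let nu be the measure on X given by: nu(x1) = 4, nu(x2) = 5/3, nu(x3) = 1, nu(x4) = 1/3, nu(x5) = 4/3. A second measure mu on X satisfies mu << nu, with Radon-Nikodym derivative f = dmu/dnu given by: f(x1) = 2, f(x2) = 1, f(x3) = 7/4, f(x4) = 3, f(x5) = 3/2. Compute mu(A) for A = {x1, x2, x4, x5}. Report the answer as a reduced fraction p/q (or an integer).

By the defining property of the Radon-Nikodym derivative, for every measurable set A,
  mu(A) = integral_A f dnu.
Since nu is a discrete measure concentrated on the atoms of X, the integral over A reduces to the sum
  mu(A) = sum_{x in A} f(x) * nu({x}).
Computing each term:
  x1: f(x1) * nu(x1) = 2 * 4 = 8.
  x2: f(x2) * nu(x2) = 1 * 5/3 = 5/3.
  x4: f(x4) * nu(x4) = 3 * 1/3 = 1.
  x5: f(x5) * nu(x5) = 3/2 * 4/3 = 2.
Summing: mu(A) = 8 + 5/3 + 1 + 2 = 38/3.

38/3


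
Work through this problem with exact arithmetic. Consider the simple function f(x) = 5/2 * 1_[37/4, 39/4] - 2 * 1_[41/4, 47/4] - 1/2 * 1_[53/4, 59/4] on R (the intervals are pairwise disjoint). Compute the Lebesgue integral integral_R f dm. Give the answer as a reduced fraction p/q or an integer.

For a simple function f = sum_i c_i * 1_{A_i} with disjoint A_i,
  integral f dm = sum_i c_i * m(A_i).
Lengths of the A_i:
  m(A_1) = 39/4 - 37/4 = 1/2.
  m(A_2) = 47/4 - 41/4 = 3/2.
  m(A_3) = 59/4 - 53/4 = 3/2.
Contributions c_i * m(A_i):
  (5/2) * (1/2) = 5/4.
  (-2) * (3/2) = -3.
  (-1/2) * (3/2) = -3/4.
Total: 5/4 - 3 - 3/4 = -5/2.

-5/2


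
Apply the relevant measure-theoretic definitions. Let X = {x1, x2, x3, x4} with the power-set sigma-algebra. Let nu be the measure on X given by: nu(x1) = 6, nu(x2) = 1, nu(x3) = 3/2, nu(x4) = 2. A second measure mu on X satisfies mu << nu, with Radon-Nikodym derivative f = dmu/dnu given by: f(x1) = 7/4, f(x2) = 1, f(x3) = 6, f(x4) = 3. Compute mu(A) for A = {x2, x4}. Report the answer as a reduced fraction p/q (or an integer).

By the defining property of the Radon-Nikodym derivative, for every measurable set A,
  mu(A) = integral_A f dnu.
Since nu is a discrete measure concentrated on the atoms of X, the integral over A reduces to the sum
  mu(A) = sum_{x in A} f(x) * nu({x}).
Computing each term:
  x2: f(x2) * nu(x2) = 1 * 1 = 1.
  x4: f(x4) * nu(x4) = 3 * 2 = 6.
Summing: mu(A) = 1 + 6 = 7.

7


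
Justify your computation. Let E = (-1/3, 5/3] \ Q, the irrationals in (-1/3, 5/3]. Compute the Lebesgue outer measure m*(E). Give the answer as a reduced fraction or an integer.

The interval I = (-1/3, 5/3] has m(I) = 5/3 - (-1/3) = 2 (endpoints are measure-zero, so open/closed/half-open agree). Write I = (I cap Q) u (I \ Q). The rationals in I are countable, so m*(I cap Q) = 0 (cover each rational by intervals whose total length is arbitrarily small). By countable subadditivity m*(I) <= m*(I cap Q) + m*(I \ Q), hence m*(I \ Q) >= m(I) = 2. The reverse inequality m*(I \ Q) <= m*(I) = 2 is trivial since (I \ Q) is a subset of I. Therefore m*(I \ Q) = 2.

2


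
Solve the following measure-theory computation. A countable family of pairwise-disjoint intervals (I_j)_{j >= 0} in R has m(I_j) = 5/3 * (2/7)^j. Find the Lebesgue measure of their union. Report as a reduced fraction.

By countable additivity of the Lebesgue measure on pairwise disjoint measurable sets,
  m(union_{j >= 0} I_j) = sum_{j >= 0} m(I_j) = sum_{j >= 0} a * r^j,
  with a = 5/3 and r = 2/7.
Since 0 < r = 2/7 < 1, the geometric series converges:
  sum_{j >= 0} a * r^j = a / (1 - r).
  = 5/3 / (1 - 2/7)
  = 5/3 / (5/7)
  = 7/3.

7/3


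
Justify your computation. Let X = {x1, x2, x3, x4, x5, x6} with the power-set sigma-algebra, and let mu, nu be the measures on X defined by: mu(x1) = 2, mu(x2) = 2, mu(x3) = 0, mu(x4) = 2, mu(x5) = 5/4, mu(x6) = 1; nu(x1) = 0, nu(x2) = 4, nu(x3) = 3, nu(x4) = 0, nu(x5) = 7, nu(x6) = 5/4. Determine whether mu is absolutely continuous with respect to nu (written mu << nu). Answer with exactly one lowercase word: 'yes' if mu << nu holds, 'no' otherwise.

mu << nu means: every nu-null measurable set is also mu-null; equivalently, for every atom x, if nu({x}) = 0 then mu({x}) = 0.
Checking each atom:
  x1: nu = 0, mu = 2 > 0 -> violates mu << nu.
  x2: nu = 4 > 0 -> no constraint.
  x3: nu = 3 > 0 -> no constraint.
  x4: nu = 0, mu = 2 > 0 -> violates mu << nu.
  x5: nu = 7 > 0 -> no constraint.
  x6: nu = 5/4 > 0 -> no constraint.
The atom(s) x1, x4 violate the condition (nu = 0 but mu > 0). Therefore mu is NOT absolutely continuous w.r.t. nu.

no


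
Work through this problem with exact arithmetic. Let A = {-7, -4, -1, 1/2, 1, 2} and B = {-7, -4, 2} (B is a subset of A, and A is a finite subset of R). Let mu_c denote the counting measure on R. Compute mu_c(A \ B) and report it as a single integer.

Counting measure assigns mu_c(E) = |E| (number of elements) when E is finite. For B subset A, A \ B is the set of elements of A not in B, so |A \ B| = |A| - |B|.
|A| = 6, |B| = 3, so mu_c(A \ B) = 6 - 3 = 3.

3


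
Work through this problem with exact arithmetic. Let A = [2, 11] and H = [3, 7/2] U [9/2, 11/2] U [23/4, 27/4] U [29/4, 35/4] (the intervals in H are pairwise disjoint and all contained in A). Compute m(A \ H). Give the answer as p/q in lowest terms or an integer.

The ambient interval has length m(A) = 11 - 2 = 9.
Since the holes are disjoint and sit inside A, by finite additivity
  m(H) = sum_i (b_i - a_i), and m(A \ H) = m(A) - m(H).
Computing the hole measures:
  m(H_1) = 7/2 - 3 = 1/2.
  m(H_2) = 11/2 - 9/2 = 1.
  m(H_3) = 27/4 - 23/4 = 1.
  m(H_4) = 35/4 - 29/4 = 3/2.
Summed: m(H) = 1/2 + 1 + 1 + 3/2 = 4.
So m(A \ H) = 9 - 4 = 5.

5


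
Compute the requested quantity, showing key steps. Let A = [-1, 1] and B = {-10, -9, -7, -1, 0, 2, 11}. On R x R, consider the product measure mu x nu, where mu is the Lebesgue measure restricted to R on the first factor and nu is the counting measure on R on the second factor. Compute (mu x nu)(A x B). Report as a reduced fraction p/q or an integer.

For a measurable rectangle A x B, the product measure satisfies
  (mu x nu)(A x B) = mu(A) * nu(B).
  mu(A) = 2.
  nu(B) = 7.
  (mu x nu)(A x B) = 2 * 7 = 14.

14


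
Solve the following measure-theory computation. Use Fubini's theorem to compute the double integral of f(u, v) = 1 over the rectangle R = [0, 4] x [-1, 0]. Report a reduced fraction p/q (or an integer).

f(u, v) is a tensor product of a function of u and a function of v, and both factors are bounded continuous (hence Lebesgue integrable) on the rectangle, so Fubini's theorem applies:
  integral_R f d(m x m) = (integral_a1^b1 1 du) * (integral_a2^b2 1 dv).
Inner integral in u: integral_{0}^{4} 1 du = (4^1 - 0^1)/1
  = 4.
Inner integral in v: integral_{-1}^{0} 1 dv = (0^1 - (-1)^1)/1
  = 1.
Product: (4) * (1) = 4.

4


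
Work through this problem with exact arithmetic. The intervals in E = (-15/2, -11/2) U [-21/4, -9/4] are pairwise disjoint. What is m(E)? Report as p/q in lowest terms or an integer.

For pairwise disjoint intervals, m(union_i I_i) = sum_i m(I_i),
and m is invariant under swapping open/closed endpoints (single points have measure 0).
So m(E) = sum_i (b_i - a_i).
  I_1 has length -11/2 - (-15/2) = 2.
  I_2 has length -9/4 - (-21/4) = 3.
Summing:
  m(E) = 2 + 3 = 5.

5


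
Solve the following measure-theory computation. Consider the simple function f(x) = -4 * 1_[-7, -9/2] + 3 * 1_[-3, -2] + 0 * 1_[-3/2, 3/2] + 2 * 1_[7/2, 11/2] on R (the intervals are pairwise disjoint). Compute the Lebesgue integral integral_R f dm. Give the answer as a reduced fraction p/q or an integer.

For a simple function f = sum_i c_i * 1_{A_i} with disjoint A_i,
  integral f dm = sum_i c_i * m(A_i).
Lengths of the A_i:
  m(A_1) = -9/2 - (-7) = 5/2.
  m(A_2) = -2 - (-3) = 1.
  m(A_3) = 3/2 - (-3/2) = 3.
  m(A_4) = 11/2 - 7/2 = 2.
Contributions c_i * m(A_i):
  (-4) * (5/2) = -10.
  (3) * (1) = 3.
  (0) * (3) = 0.
  (2) * (2) = 4.
Total: -10 + 3 + 0 + 4 = -3.

-3


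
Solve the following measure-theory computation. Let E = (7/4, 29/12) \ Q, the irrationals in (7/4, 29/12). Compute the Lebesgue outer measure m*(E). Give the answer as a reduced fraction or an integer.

The interval I = (7/4, 29/12) has m(I) = 29/12 - 7/4 = 2/3 (endpoints are measure-zero, so open/closed/half-open agree). Write I = (I cap Q) u (I \ Q). The rationals in I are countable, so m*(I cap Q) = 0 (cover each rational by intervals whose total length is arbitrarily small). By countable subadditivity m*(I) <= m*(I cap Q) + m*(I \ Q), hence m*(I \ Q) >= m(I) = 2/3. The reverse inequality m*(I \ Q) <= m*(I) = 2/3 is trivial since (I \ Q) is a subset of I. Therefore m*(I \ Q) = 2/3.

2/3


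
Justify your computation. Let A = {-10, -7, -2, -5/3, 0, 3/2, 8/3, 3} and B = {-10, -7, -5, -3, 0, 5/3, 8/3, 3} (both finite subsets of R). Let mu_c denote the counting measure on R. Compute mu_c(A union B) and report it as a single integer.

Counting measure on a finite set equals cardinality. By inclusion-exclusion, |A union B| = |A| + |B| - |A cap B|.
|A| = 8, |B| = 8, |A cap B| = 5.
So mu_c(A union B) = 8 + 8 - 5 = 11.

11


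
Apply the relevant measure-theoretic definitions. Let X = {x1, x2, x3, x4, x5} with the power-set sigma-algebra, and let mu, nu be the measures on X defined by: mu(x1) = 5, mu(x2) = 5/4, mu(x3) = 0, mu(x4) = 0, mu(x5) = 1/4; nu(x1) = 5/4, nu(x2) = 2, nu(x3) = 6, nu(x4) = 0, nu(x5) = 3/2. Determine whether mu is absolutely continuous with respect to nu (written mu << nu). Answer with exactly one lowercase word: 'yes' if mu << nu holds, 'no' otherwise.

mu << nu means: every nu-null measurable set is also mu-null; equivalently, for every atom x, if nu({x}) = 0 then mu({x}) = 0.
Checking each atom:
  x1: nu = 5/4 > 0 -> no constraint.
  x2: nu = 2 > 0 -> no constraint.
  x3: nu = 6 > 0 -> no constraint.
  x4: nu = 0, mu = 0 -> consistent with mu << nu.
  x5: nu = 3/2 > 0 -> no constraint.
No atom violates the condition. Therefore mu << nu.

yes


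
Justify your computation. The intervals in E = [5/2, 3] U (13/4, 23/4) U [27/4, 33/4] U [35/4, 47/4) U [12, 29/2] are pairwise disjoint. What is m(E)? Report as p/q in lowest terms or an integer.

For pairwise disjoint intervals, m(union_i I_i) = sum_i m(I_i),
and m is invariant under swapping open/closed endpoints (single points have measure 0).
So m(E) = sum_i (b_i - a_i).
  I_1 has length 3 - 5/2 = 1/2.
  I_2 has length 23/4 - 13/4 = 5/2.
  I_3 has length 33/4 - 27/4 = 3/2.
  I_4 has length 47/4 - 35/4 = 3.
  I_5 has length 29/2 - 12 = 5/2.
Summing:
  m(E) = 1/2 + 5/2 + 3/2 + 3 + 5/2 = 10.

10


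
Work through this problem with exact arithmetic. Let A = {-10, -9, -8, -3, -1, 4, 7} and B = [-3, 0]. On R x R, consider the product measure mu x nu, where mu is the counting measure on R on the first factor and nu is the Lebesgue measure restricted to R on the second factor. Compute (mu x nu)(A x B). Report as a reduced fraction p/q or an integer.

For a measurable rectangle A x B, the product measure satisfies
  (mu x nu)(A x B) = mu(A) * nu(B).
  mu(A) = 7.
  nu(B) = 3.
  (mu x nu)(A x B) = 7 * 3 = 21.

21


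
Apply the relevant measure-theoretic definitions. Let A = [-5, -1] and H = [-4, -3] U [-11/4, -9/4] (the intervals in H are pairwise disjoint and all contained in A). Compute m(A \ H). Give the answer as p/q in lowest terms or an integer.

The ambient interval has length m(A) = -1 - (-5) = 4.
Since the holes are disjoint and sit inside A, by finite additivity
  m(H) = sum_i (b_i - a_i), and m(A \ H) = m(A) - m(H).
Computing the hole measures:
  m(H_1) = -3 - (-4) = 1.
  m(H_2) = -9/4 - (-11/4) = 1/2.
Summed: m(H) = 1 + 1/2 = 3/2.
So m(A \ H) = 4 - 3/2 = 5/2.

5/2


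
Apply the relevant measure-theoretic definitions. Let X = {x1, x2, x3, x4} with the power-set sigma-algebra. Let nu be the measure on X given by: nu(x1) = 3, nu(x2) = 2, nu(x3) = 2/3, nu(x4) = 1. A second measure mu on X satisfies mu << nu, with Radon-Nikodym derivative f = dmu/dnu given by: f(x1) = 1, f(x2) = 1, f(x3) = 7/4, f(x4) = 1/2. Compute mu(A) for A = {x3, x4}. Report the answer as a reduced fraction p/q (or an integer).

By the defining property of the Radon-Nikodym derivative, for every measurable set A,
  mu(A) = integral_A f dnu.
Since nu is a discrete measure concentrated on the atoms of X, the integral over A reduces to the sum
  mu(A) = sum_{x in A} f(x) * nu({x}).
Computing each term:
  x3: f(x3) * nu(x3) = 7/4 * 2/3 = 7/6.
  x4: f(x4) * nu(x4) = 1/2 * 1 = 1/2.
Summing: mu(A) = 7/6 + 1/2 = 5/3.

5/3


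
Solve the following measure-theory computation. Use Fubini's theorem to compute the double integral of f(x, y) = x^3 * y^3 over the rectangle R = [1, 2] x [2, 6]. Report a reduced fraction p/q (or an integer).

f(x, y) is a tensor product of a function of x and a function of y, and both factors are bounded continuous (hence Lebesgue integrable) on the rectangle, so Fubini's theorem applies:
  integral_R f d(m x m) = (integral_a1^b1 x^3 dx) * (integral_a2^b2 y^3 dy).
Inner integral in x: integral_{1}^{2} x^3 dx = (2^4 - 1^4)/4
  = 15/4.
Inner integral in y: integral_{2}^{6} y^3 dy = (6^4 - 2^4)/4
  = 320.
Product: (15/4) * (320) = 1200.

1200


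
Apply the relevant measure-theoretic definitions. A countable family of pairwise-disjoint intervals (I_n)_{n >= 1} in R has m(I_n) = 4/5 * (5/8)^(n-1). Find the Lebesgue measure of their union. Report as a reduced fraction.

By countable additivity of the Lebesgue measure on pairwise disjoint measurable sets,
  m(union_{n >= 1} I_n) = sum_{n >= 1} m(I_n) = sum_{n >= 1} a * r^(n-1),
  with a = 4/5 and r = 5/8.
Since 0 < r = 5/8 < 1, the geometric series converges:
  sum_{n >= 1} a * r^(n-1) = a / (1 - r).
  = 4/5 / (1 - 5/8)
  = 4/5 / (3/8)
  = 32/15.

32/15


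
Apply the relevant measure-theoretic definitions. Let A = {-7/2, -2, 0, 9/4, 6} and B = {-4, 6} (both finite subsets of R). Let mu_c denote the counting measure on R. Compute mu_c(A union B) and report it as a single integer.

Counting measure on a finite set equals cardinality. By inclusion-exclusion, |A union B| = |A| + |B| - |A cap B|.
|A| = 5, |B| = 2, |A cap B| = 1.
So mu_c(A union B) = 5 + 2 - 1 = 6.

6


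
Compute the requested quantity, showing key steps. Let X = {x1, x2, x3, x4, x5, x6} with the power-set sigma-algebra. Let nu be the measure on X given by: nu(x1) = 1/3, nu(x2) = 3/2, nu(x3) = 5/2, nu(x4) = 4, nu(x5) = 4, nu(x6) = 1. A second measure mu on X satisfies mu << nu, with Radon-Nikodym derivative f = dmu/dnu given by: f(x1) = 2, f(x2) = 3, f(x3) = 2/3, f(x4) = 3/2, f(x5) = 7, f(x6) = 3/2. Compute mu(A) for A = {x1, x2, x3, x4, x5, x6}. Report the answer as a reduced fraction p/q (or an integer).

By the defining property of the Radon-Nikodym derivative, for every measurable set A,
  mu(A) = integral_A f dnu.
Since nu is a discrete measure concentrated on the atoms of X, the integral over A reduces to the sum
  mu(A) = sum_{x in A} f(x) * nu({x}).
Computing each term:
  x1: f(x1) * nu(x1) = 2 * 1/3 = 2/3.
  x2: f(x2) * nu(x2) = 3 * 3/2 = 9/2.
  x3: f(x3) * nu(x3) = 2/3 * 5/2 = 5/3.
  x4: f(x4) * nu(x4) = 3/2 * 4 = 6.
  x5: f(x5) * nu(x5) = 7 * 4 = 28.
  x6: f(x6) * nu(x6) = 3/2 * 1 = 3/2.
Summing: mu(A) = 2/3 + 9/2 + 5/3 + 6 + 28 + 3/2 = 127/3.

127/3


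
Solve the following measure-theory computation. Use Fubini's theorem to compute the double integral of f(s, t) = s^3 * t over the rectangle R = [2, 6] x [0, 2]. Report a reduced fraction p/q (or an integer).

f(s, t) is a tensor product of a function of s and a function of t, and both factors are bounded continuous (hence Lebesgue integrable) on the rectangle, so Fubini's theorem applies:
  integral_R f d(m x m) = (integral_a1^b1 s^3 ds) * (integral_a2^b2 t dt).
Inner integral in s: integral_{2}^{6} s^3 ds = (6^4 - 2^4)/4
  = 320.
Inner integral in t: integral_{0}^{2} t dt = (2^2 - 0^2)/2
  = 2.
Product: (320) * (2) = 640.

640


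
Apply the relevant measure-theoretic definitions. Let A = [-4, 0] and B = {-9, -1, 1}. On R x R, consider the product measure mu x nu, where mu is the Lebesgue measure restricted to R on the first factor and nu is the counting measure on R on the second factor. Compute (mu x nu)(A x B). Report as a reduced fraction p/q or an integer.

For a measurable rectangle A x B, the product measure satisfies
  (mu x nu)(A x B) = mu(A) * nu(B).
  mu(A) = 4.
  nu(B) = 3.
  (mu x nu)(A x B) = 4 * 3 = 12.

12


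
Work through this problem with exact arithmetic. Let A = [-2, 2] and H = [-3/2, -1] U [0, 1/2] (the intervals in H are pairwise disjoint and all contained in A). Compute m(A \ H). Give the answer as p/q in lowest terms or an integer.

The ambient interval has length m(A) = 2 - (-2) = 4.
Since the holes are disjoint and sit inside A, by finite additivity
  m(H) = sum_i (b_i - a_i), and m(A \ H) = m(A) - m(H).
Computing the hole measures:
  m(H_1) = -1 - (-3/2) = 1/2.
  m(H_2) = 1/2 - 0 = 1/2.
Summed: m(H) = 1/2 + 1/2 = 1.
So m(A \ H) = 4 - 1 = 3.

3


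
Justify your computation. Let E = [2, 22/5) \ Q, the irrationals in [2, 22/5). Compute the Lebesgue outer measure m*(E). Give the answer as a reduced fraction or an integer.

The interval I = [2, 22/5) has m(I) = 22/5 - 2 = 12/5 (endpoints are measure-zero, so open/closed/half-open agree). Write I = (I cap Q) u (I \ Q). The rationals in I are countable, so m*(I cap Q) = 0 (cover each rational by intervals whose total length is arbitrarily small). By countable subadditivity m*(I) <= m*(I cap Q) + m*(I \ Q), hence m*(I \ Q) >= m(I) = 12/5. The reverse inequality m*(I \ Q) <= m*(I) = 12/5 is trivial since (I \ Q) is a subset of I. Therefore m*(I \ Q) = 12/5.

12/5


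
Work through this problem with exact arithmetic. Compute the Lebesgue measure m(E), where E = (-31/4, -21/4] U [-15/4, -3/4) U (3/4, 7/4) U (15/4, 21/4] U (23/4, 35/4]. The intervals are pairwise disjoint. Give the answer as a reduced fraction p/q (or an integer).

For pairwise disjoint intervals, m(union_i I_i) = sum_i m(I_i),
and m is invariant under swapping open/closed endpoints (single points have measure 0).
So m(E) = sum_i (b_i - a_i).
  I_1 has length -21/4 - (-31/4) = 5/2.
  I_2 has length -3/4 - (-15/4) = 3.
  I_3 has length 7/4 - 3/4 = 1.
  I_4 has length 21/4 - 15/4 = 3/2.
  I_5 has length 35/4 - 23/4 = 3.
Summing:
  m(E) = 5/2 + 3 + 1 + 3/2 + 3 = 11.

11


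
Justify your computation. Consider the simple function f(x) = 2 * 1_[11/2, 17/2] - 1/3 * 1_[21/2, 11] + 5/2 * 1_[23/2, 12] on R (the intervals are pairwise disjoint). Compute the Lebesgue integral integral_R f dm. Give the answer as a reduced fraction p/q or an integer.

For a simple function f = sum_i c_i * 1_{A_i} with disjoint A_i,
  integral f dm = sum_i c_i * m(A_i).
Lengths of the A_i:
  m(A_1) = 17/2 - 11/2 = 3.
  m(A_2) = 11 - 21/2 = 1/2.
  m(A_3) = 12 - 23/2 = 1/2.
Contributions c_i * m(A_i):
  (2) * (3) = 6.
  (-1/3) * (1/2) = -1/6.
  (5/2) * (1/2) = 5/4.
Total: 6 - 1/6 + 5/4 = 85/12.

85/12


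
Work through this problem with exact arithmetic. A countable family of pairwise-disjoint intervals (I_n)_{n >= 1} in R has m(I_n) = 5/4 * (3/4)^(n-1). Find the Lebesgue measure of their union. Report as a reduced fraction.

By countable additivity of the Lebesgue measure on pairwise disjoint measurable sets,
  m(union_{n >= 1} I_n) = sum_{n >= 1} m(I_n) = sum_{n >= 1} a * r^(n-1),
  with a = 5/4 and r = 3/4.
Since 0 < r = 3/4 < 1, the geometric series converges:
  sum_{n >= 1} a * r^(n-1) = a / (1 - r).
  = 5/4 / (1 - 3/4)
  = 5/4 / (1/4)
  = 5.

5


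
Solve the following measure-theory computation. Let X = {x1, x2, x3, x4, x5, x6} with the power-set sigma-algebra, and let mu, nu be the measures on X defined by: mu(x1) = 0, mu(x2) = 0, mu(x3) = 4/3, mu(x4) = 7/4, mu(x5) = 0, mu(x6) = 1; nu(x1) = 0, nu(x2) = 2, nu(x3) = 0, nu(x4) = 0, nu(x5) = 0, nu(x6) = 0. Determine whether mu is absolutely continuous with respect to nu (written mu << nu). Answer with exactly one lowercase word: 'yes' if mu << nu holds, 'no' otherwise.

mu << nu means: every nu-null measurable set is also mu-null; equivalently, for every atom x, if nu({x}) = 0 then mu({x}) = 0.
Checking each atom:
  x1: nu = 0, mu = 0 -> consistent with mu << nu.
  x2: nu = 2 > 0 -> no constraint.
  x3: nu = 0, mu = 4/3 > 0 -> violates mu << nu.
  x4: nu = 0, mu = 7/4 > 0 -> violates mu << nu.
  x5: nu = 0, mu = 0 -> consistent with mu << nu.
  x6: nu = 0, mu = 1 > 0 -> violates mu << nu.
The atom(s) x3, x4, x6 violate the condition (nu = 0 but mu > 0). Therefore mu is NOT absolutely continuous w.r.t. nu.

no


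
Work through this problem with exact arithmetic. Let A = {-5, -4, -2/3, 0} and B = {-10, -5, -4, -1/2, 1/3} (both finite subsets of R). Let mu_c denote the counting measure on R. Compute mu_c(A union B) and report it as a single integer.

Counting measure on a finite set equals cardinality. By inclusion-exclusion, |A union B| = |A| + |B| - |A cap B|.
|A| = 4, |B| = 5, |A cap B| = 2.
So mu_c(A union B) = 4 + 5 - 2 = 7.

7


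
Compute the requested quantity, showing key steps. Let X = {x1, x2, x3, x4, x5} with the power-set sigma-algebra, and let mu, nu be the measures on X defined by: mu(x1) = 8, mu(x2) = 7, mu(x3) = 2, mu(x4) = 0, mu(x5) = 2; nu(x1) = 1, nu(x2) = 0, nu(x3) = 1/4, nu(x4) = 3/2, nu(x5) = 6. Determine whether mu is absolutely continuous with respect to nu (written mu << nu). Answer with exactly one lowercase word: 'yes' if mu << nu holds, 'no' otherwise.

mu << nu means: every nu-null measurable set is also mu-null; equivalently, for every atom x, if nu({x}) = 0 then mu({x}) = 0.
Checking each atom:
  x1: nu = 1 > 0 -> no constraint.
  x2: nu = 0, mu = 7 > 0 -> violates mu << nu.
  x3: nu = 1/4 > 0 -> no constraint.
  x4: nu = 3/2 > 0 -> no constraint.
  x5: nu = 6 > 0 -> no constraint.
The atom(s) x2 violate the condition (nu = 0 but mu > 0). Therefore mu is NOT absolutely continuous w.r.t. nu.

no


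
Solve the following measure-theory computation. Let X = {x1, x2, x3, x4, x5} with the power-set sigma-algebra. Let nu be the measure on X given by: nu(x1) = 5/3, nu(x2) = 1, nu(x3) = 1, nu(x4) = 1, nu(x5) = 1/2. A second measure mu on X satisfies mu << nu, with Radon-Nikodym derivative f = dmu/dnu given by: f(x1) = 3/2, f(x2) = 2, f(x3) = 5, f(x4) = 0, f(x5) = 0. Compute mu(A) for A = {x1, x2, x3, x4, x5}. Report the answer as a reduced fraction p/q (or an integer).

By the defining property of the Radon-Nikodym derivative, for every measurable set A,
  mu(A) = integral_A f dnu.
Since nu is a discrete measure concentrated on the atoms of X, the integral over A reduces to the sum
  mu(A) = sum_{x in A} f(x) * nu({x}).
Computing each term:
  x1: f(x1) * nu(x1) = 3/2 * 5/3 = 5/2.
  x2: f(x2) * nu(x2) = 2 * 1 = 2.
  x3: f(x3) * nu(x3) = 5 * 1 = 5.
  x4: f(x4) * nu(x4) = 0 * 1 = 0.
  x5: f(x5) * nu(x5) = 0 * 1/2 = 0.
Summing: mu(A) = 5/2 + 2 + 5 + 0 + 0 = 19/2.

19/2
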